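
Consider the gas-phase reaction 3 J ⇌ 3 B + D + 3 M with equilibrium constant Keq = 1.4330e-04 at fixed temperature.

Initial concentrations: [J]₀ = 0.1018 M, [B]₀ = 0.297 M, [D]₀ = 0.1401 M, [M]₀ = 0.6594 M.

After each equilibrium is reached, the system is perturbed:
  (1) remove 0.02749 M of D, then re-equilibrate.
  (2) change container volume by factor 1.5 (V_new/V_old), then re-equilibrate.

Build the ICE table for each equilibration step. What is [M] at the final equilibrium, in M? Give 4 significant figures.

Q₀ = 0.9975 vs Keq = 1.4330e-04 ⇒ Q>K, reverse
Step 1:
                    J           B           D           M
  init         0.1018       0.297      0.1401      0.6594
  Δ            0.2093     -0.2093    -0.06978     -0.2093
  eq           0.3111     0.08765     0.07032      0.4501
  solve Keq expr → x = -0.06978; check Q = 1.4330e-04
Then remove 0.02749 M of D.
Step 2:
                    J           B           D           M
  init         0.3111     0.08765     0.04283      0.4501
  Δ         -0.008771    0.008771    0.002924    0.008771
  eq           0.3024     0.09642     0.04575      0.4588
  solve Keq expr → x = 0.002924; check Q = 1.4330e-04
Then change container volume by factor 1.5 (V_new/V_old).
Step 3:
                    J           B           D           M
  init         0.2016     0.06428      0.0305      0.3059
  Δ          -0.02154     0.02154    0.007182     0.02154
  eq             0.18     0.08583     0.03768      0.3274
  solve Keq expr → x = 0.007182; check Q = 1.4330e-04

[M]_eq = 0.3274 M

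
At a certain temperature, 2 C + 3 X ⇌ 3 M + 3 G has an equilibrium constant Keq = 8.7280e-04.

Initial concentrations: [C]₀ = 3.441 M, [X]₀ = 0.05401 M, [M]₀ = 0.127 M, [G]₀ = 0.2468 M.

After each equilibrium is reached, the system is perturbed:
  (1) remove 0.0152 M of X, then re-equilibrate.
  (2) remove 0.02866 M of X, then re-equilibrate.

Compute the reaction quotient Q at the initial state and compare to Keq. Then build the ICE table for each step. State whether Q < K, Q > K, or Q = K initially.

Q₀ = 0.01651; Q > K (proceeds reverse)

Q₀ = 0.01651 vs Keq = 8.7280e-04 ⇒ Q>K, reverse
Step 1:
                  C         X         M         G
  init        3.441   0.05401     0.127    0.2468
  Δ         0.02335   0.03502  -0.03502  -0.03502
  eq          3.464   0.08903   0.09198    0.2118
  solve Keq expr → x = -0.01167; check Q = 8.7280e-04
Then remove 0.0152 M of X.
Step 2:
                  C         X         M         G
  init        3.464   0.07383   0.09198    0.2118
  Δ        0.004277  0.006415 -0.006415 -0.006415
  eq          3.469   0.08024   0.08557    0.2054
  solve Keq expr → x = -0.002138; check Q = 8.7280e-04
Then remove 0.02866 M of X.
Step 3:
                  C         X         M         G
  init        3.469   0.05158   0.08557    0.2054
  Δ        0.008382   0.01257  -0.01257  -0.01257
  eq          3.477   0.06416   0.07299    0.1928
  solve Keq expr → x = -0.004191; check Q = 8.7280e-04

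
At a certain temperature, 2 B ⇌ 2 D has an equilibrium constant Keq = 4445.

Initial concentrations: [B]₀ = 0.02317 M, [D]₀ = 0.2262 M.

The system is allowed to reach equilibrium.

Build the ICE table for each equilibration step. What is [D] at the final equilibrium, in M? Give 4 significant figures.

Q₀ = 95.31 vs Keq = 4445 ⇒ Q<K, forward
Step 1:
                    B           D
  I           0.02317      0.2262
  C          -0.01948     0.01948
  E          0.003685      0.2457
  solve Keq expr → x = 0.009742; check Q = 4445

[D]_eq = 0.2457 M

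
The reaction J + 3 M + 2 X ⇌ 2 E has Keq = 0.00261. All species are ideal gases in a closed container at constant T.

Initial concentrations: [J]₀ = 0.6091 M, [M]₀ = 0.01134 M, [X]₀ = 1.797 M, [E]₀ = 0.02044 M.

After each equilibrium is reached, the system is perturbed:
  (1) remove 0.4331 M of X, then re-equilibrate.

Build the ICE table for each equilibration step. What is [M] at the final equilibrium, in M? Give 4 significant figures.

Q₀ = 145.7 vs Keq = 0.00261 ⇒ Q>K, reverse
Step 1:
                   J          M          X          E
  I           0.6091    0.01134      1.797    0.02044
  C         0.009916    0.02975    0.01983   -0.01983
  E            0.619    0.04109      1.817 6.0821e-04
  solve Keq expr → x = -0.009916; check Q = 0.00261
Then remove 0.4331 M of X.
Step 2:
                   J          M          X          E
  I            0.619    0.04109      1.384 6.0821e-04
  C       7.0661e-05 2.1198e-04 1.4132e-04 -1.4132e-04
  E           0.6191     0.0413      1.384 4.6689e-04
  solve Keq expr → x = -7.0661e-05; check Q = 0.00261

[M]_eq = 0.0413 M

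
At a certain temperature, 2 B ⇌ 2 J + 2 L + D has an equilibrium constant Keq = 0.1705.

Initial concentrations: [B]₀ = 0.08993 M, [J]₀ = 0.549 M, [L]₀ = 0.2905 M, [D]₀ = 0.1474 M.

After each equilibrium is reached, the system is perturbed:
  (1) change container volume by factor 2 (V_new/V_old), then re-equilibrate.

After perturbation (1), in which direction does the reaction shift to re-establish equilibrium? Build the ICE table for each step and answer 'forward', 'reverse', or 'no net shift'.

Direction: forward

Q₀ = 0.4636 vs Keq = 0.1705 ⇒ Q>K, reverse
Step 1:
                   B          J          L          D
  init       0.08993      0.549     0.2905     0.1474
  Δ          0.02959   -0.02959   -0.02959   -0.01479
  eq          0.1195     0.5194     0.2609     0.1326
  solve Keq expr → x = -0.01479; check Q = 0.1705
Then change container volume by factor 2 (V_new/V_old).
Step 2:
                   B          J          L          D
  init       0.05976     0.2597     0.1305     0.0663
  Δ         -0.02834    0.02834    0.02834    0.01417
  eq         0.03142      0.288     0.1588    0.08047
  solve Keq expr → x = 0.01417; check Q = 0.1705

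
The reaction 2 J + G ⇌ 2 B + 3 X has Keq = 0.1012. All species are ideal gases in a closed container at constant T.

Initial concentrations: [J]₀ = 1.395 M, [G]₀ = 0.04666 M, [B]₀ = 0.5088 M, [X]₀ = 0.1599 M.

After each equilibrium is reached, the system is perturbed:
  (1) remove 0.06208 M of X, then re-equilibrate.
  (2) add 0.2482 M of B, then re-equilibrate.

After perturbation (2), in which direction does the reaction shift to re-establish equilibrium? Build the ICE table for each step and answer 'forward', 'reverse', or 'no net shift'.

Direction: reverse

Q₀ = 0.01166 vs Keq = 0.1012 ⇒ Q<K, forward
Step 1:
                    J           G           B           X
  init          1.395     0.04666      0.5088      0.1599
  Δ          -0.04957    -0.02478     0.04957     0.07435
  eq            1.345     0.02188      0.5584      0.2343
  solve Keq expr → x = 0.02478; check Q = 0.1012
Then remove 0.06208 M of X.
Step 2:
                    J           G           B           X
  init          1.345     0.02188      0.5584      0.1722
  Δ          -0.01595   -0.007973     0.01595     0.02392
  eq            1.329      0.0139      0.5743      0.1961
  solve Keq expr → x = 0.007973; check Q = 0.1012
Then add 0.2482 M of B.
Step 3:
                    J           G           B           X
  init          1.329      0.0139      0.8225      0.1961
  Δ           0.01243    0.006216    -0.01243    -0.01865
  eq            1.342     0.02012      0.8101      0.1774
  solve Keq expr → x = -0.006216; check Q = 0.1012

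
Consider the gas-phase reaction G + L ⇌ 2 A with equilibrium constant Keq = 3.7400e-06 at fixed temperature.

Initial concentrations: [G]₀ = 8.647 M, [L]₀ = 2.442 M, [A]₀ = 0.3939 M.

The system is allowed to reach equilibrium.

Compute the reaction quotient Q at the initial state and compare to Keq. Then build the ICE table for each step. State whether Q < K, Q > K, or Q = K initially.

Q₀ = 0.007348; Q > K (proceeds reverse)

Q₀ = 0.007348 vs Keq = 3.7400e-06 ⇒ Q>K, reverse
Step 1:
                    G           L           A
  Initial       8.647       2.442      0.3939
  Change       0.1923      0.1923     -0.3846
  Equil         8.839       2.634    0.009332
  solve Keq expr → x = -0.1923; check Q = 3.7400e-06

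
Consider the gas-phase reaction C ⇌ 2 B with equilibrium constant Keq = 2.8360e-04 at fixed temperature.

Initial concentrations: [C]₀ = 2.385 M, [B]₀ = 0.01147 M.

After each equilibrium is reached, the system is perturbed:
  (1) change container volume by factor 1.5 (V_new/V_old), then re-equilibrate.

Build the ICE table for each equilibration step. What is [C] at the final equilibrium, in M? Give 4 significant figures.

[C]_eq = 1.583 M

Q₀ = 5.5162e-05 vs Keq = 2.8360e-04 ⇒ Q<K, forward
Step 1:
                    C           B
  init          2.385     0.01147
  Δ         -0.007249      0.0145
  eq            2.378     0.02597
  solve Keq expr → x = 0.007249; check Q = 2.8360e-04
Then change container volume by factor 1.5 (V_new/V_old).
Step 2:
                    C           B
  init          1.585     0.01731
  Δ         -0.001939    0.003878
  eq            1.583     0.02119
  solve Keq expr → x = 0.001939; check Q = 2.8360e-04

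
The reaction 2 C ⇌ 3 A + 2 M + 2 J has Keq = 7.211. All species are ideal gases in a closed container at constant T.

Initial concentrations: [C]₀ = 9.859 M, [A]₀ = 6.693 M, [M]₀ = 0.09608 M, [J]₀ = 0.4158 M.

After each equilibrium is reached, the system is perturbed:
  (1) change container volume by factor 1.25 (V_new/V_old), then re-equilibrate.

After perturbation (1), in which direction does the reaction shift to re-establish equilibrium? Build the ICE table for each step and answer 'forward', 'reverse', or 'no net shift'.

Direction: forward

Q₀ = 0.004923 vs Keq = 7.211 ⇒ Q<K, forward
Step 1:
                   C          A          M          J
  init         9.859      6.693    0.09608     0.4158
  Δ           -0.803      1.204      0.803      0.803
  eq           9.056      7.897      0.899      1.219
  solve Keq expr → x = 0.4015; check Q = 7.211
Then change container volume by factor 1.25 (V_new/V_old).
Step 2:
                   C          A          M          J
  init         7.245      6.318     0.7192      0.975
  Δ          -0.2118     0.3176     0.2118     0.2118
  eq           7.033      6.636      0.931      1.187
  solve Keq expr → x = 0.1059; check Q = 7.211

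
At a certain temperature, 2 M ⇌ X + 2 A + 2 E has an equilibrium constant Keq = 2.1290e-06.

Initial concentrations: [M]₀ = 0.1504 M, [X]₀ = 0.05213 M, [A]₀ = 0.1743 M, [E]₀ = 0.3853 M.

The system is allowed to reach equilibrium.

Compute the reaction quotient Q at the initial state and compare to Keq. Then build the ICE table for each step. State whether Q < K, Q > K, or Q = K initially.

Q₀ = 0.01039 vs Keq = 2.1290e-06 ⇒ Q>K, reverse
Step 1:
                   M          X          A          E
  I           0.1504    0.05213     0.1743     0.3853
  C           0.1036   -0.05178    -0.1036    -0.1036
  E            0.254 3.4581e-04    0.07073     0.2817
  solve Keq expr → x = -0.05178; check Q = 2.1290e-06

Q₀ = 0.01039; Q > K (proceeds reverse)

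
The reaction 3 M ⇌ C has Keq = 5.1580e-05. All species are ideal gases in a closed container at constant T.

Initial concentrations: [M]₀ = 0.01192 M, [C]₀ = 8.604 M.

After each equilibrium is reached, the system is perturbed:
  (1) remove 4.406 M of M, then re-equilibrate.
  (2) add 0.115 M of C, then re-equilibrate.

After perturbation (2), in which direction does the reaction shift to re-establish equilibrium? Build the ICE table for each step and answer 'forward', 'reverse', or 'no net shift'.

Direction: reverse

Q₀ = 5.0801e+06 vs Keq = 5.1580e-05 ⇒ Q>K, reverse
Step 1:
                  M         C
  I         0.01192     8.604
  C           23.74    -7.913
  E           23.75    0.6911
  solve Keq expr → x = -7.913; check Q = 5.1580e-05
Then remove 4.406 M of M.
Step 2:
                  M         C
  I           19.34    0.6911
  C          0.8069    -0.269
  E           20.15    0.4221
  solve Keq expr → x = -0.269; check Q = 5.1580e-05
Then add 0.115 M of C.
Step 3:
                  M         C
  I           20.15    0.5371
  C          0.2896  -0.09654
  E           20.44    0.4406
  solve Keq expr → x = -0.09654; check Q = 5.1580e-05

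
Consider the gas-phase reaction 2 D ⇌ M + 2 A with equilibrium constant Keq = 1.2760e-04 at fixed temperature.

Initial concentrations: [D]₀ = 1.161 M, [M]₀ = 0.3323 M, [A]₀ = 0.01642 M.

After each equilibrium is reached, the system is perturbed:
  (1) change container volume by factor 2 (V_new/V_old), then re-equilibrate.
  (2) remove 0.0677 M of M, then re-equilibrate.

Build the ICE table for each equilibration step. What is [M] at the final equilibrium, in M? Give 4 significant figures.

Q₀ = 6.6468e-05 vs Keq = 1.2760e-04 ⇒ Q<K, forward
Step 1:
                  D         M         A
  Initial     1.161    0.3323   0.01642
  Change  -0.006108  0.003054  0.006108
  Equil       1.155    0.3354   0.02253
  solve Keq expr → x = 0.003054; check Q = 1.2760e-04
Then change container volume by factor 2 (V_new/V_old).
Step 2:
                  D         M         A
  Initial    0.5774    0.1677   0.01126
  Change   -0.00444   0.00222   0.00444
  Equil       0.573    0.1699    0.0157
  solve Keq expr → x = 0.00222; check Q = 1.2760e-04
Then remove 0.0677 M of M.
Step 3:
                  D         M         A
  Initial     0.573    0.1022    0.0157
  Change  -0.004193  0.002096  0.004193
  Equil      0.5688    0.1043    0.0199
  solve Keq expr → x = 0.002096; check Q = 1.2760e-04

[M]_eq = 0.1043 M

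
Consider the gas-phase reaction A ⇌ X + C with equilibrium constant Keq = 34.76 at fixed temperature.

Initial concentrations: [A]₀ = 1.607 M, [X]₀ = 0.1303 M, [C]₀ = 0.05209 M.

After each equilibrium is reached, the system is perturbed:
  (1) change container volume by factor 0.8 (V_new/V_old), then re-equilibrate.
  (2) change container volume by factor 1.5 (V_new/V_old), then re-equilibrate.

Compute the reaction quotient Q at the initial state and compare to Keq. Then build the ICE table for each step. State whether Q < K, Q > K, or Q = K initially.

Q₀ = 0.004224 vs Keq = 34.76 ⇒ Q<K, forward
Step 1:
                    A           X           C
  init          1.607      0.1303     0.05209
  Δ            -1.531       1.531       1.531
  eq          0.07569       1.662       1.583
  solve Keq expr → x = 1.531; check Q = 34.76
Then change container volume by factor 0.8 (V_new/V_old).
Step 2:
                    A           X           C
  init        0.09461       2.077       1.979
  Δ           0.02119    -0.02119    -0.02119
  eq           0.1158       2.056       1.958
  solve Keq expr → x = -0.02119; check Q = 34.76
Then change container volume by factor 1.5 (V_new/V_old).
Step 3:
                    A           X           C
  init         0.0772       1.371       1.305
  Δ          -0.02388     0.02388     0.02388
  eq          0.05332       1.394       1.329
  solve Keq expr → x = 0.02388; check Q = 34.76

Q₀ = 0.004224; Q < K (proceeds forward)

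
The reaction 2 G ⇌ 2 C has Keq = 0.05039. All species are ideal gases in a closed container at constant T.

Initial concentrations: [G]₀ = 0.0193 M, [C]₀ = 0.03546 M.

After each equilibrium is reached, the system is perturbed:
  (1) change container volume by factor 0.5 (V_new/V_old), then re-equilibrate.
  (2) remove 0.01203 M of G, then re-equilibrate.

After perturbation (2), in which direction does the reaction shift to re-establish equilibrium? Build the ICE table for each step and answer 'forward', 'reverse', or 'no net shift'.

Q₀ = 3.376 vs Keq = 0.05039 ⇒ Q>K, reverse
Step 1:
                    G           C
  I            0.0193     0.03546
  C           0.02542    -0.02542
  E           0.04472     0.01004
  solve Keq expr → x = -0.01271; check Q = 0.05039
Then change container volume by factor 0.5 (V_new/V_old).
Step 2:
                    G           C
  I           0.08944     0.02008
  C                 0           0
  E           0.08944     0.02008
  solve Keq expr → x = 0; check Q = 0.05039
Then remove 0.01203 M of G.
Step 3:
                    G           C
  I           0.07741     0.02008
  C          0.002205   -0.002205
  E           0.07962     0.01787
  solve Keq expr → x = -0.001103; check Q = 0.05039

Direction: reverse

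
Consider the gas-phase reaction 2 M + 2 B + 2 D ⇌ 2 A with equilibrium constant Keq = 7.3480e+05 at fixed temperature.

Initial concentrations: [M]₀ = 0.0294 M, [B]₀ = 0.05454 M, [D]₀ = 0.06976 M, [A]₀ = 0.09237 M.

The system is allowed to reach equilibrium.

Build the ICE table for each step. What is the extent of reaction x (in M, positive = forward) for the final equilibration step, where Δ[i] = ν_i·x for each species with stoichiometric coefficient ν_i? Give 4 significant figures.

x = 2.3978e-04 M

Q₀ = 6.8191e+05 vs Keq = 7.3480e+05 ⇒ Q<K, forward
Step 1:
                    M           B           D           A
  Initial      0.0294     0.05454     0.06976     0.09237
  Change  -4.7956e-04 -4.7956e-04 -4.7956e-04  4.7956e-04
  Equil       0.02892     0.05406     0.06928     0.09285
  solve Keq expr → x = 2.3978e-04; check Q = 7.3480e+05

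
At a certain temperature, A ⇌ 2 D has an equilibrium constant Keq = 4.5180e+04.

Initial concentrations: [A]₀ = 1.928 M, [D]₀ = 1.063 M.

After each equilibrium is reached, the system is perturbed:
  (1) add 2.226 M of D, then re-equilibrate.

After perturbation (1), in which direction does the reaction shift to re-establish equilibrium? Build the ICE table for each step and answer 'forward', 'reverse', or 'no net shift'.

Direction: reverse

Q₀ = 0.5861 vs Keq = 4.5180e+04 ⇒ Q<K, forward
Step 1:
                    A           D
  I             1.928       1.063
  C            -1.927       3.855
  E        5.3533e-04       4.918
  solve Keq expr → x = 1.927; check Q = 4.5180e+04
Then add 2.226 M of D.
Step 2:
                    A           D
  I        5.3533e-04       7.144
  C        5.9391e-04   -0.001188
  E          0.001129       7.143
  solve Keq expr → x = -5.9391e-04; check Q = 4.5180e+04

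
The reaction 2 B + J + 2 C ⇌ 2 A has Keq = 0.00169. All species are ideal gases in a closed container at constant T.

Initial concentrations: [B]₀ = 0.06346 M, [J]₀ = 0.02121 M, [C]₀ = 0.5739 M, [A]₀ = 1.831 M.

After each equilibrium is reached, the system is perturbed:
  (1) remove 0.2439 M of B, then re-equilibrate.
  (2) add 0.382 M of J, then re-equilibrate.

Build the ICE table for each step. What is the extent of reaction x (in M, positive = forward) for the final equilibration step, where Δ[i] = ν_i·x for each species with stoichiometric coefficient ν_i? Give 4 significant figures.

Q₀ = 1.1917e+05 vs Keq = 0.00169 ⇒ Q>K, reverse
Step 1:
                  B         J         C         A
  init      0.06346   0.02121    0.5739     1.831
  Δ           1.681    0.8405     1.681    -1.681
  eq          1.744    0.8617     2.255    0.1501
  solve Keq expr → x = -0.8405; check Q = 0.00169
Then remove 0.2439 M of B.
Step 2:
                  B         J         C         A
  init          1.5    0.8617     2.255    0.1501
  Δ         0.01775  0.008877   0.01775  -0.01775
  eq          1.518    0.8705     2.273    0.1323
  solve Keq expr → x = -0.008877; check Q = 0.00169
Then add 0.382 M of J.
Step 3:
                  B         J         C         A
  init        1.518     1.253     2.273    0.1323
  Δ        -0.02192  -0.01096  -0.02192   0.02192
  eq          1.496     1.242     2.251    0.1543
  solve Keq expr → x = 0.01096; check Q = 0.00169

x = 0.01096 M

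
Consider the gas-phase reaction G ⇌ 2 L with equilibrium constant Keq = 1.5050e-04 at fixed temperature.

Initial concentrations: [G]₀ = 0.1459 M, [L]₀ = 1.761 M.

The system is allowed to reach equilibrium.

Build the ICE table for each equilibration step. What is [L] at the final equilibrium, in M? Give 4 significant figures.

[L]_eq = 0.01239 M

Q₀ = 21.26 vs Keq = 1.5050e-04 ⇒ Q>K, reverse
Step 1:
                   G          L
  init        0.1459      1.761
  Δ           0.8743     -1.749
  eq            1.02    0.01239
  solve Keq expr → x = -0.8743; check Q = 1.5050e-04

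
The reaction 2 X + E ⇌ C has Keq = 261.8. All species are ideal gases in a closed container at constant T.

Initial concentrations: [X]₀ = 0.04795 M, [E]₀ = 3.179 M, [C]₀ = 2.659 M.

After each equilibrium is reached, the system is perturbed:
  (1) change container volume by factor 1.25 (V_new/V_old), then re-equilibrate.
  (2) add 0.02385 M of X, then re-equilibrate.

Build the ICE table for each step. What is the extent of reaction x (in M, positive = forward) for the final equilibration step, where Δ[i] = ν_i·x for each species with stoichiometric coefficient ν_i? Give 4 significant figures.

Q₀ = 363.8 vs Keq = 261.8 ⇒ Q>K, reverse
Step 1:
                  X         E         C
  init      0.04795     3.179     2.659
  Δ        0.008491  0.004245 -0.004245
  eq        0.05644     3.183     2.655
  solve Keq expr → x = -0.004245; check Q = 261.8
Then change container volume by factor 1.25 (V_new/V_old).
Step 2:
                  X         E         C
  init      0.04515     2.547     2.124
  Δ         0.01115  0.005576 -0.005576
  eq         0.0563     2.552     2.118
  solve Keq expr → x = -0.005576; check Q = 261.8
Then add 0.02385 M of X.
Step 3:
                  X         E         C
  init      0.08015     2.552     2.118
  Δ        -0.02356  -0.01178   0.01178
  eq        0.05659      2.54      2.13
  solve Keq expr → x = 0.01178; check Q = 261.8

x = 0.01178 M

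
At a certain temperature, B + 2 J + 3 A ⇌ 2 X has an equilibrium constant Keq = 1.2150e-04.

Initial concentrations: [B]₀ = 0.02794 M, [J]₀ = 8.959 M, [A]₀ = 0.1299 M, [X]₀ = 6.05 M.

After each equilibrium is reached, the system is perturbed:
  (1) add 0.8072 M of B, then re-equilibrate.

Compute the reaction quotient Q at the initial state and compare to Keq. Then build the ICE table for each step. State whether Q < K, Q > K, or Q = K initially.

Q₀ = 7446 vs Keq = 1.2150e-04 ⇒ Q>K, reverse
Step 1:
                  B         J         A         X
  Initial   0.02794     8.959    0.1299      6.05
  Change      1.803     3.606      5.41    -3.606
  Equil       1.831     12.57     5.539     2.444
  solve Keq expr → x = -1.803; check Q = 1.2150e-04
Then add 0.8072 M of B.
Step 2:
                  B         J         A         X
  Initial     2.638     12.57     5.539     2.444
  Change   -0.09243   -0.1849   -0.2773    0.1849
  Equil       2.546     12.38     5.262     2.628
  solve Keq expr → x = 0.09243; check Q = 1.2150e-04

Q₀ = 7446; Q > K (proceeds reverse)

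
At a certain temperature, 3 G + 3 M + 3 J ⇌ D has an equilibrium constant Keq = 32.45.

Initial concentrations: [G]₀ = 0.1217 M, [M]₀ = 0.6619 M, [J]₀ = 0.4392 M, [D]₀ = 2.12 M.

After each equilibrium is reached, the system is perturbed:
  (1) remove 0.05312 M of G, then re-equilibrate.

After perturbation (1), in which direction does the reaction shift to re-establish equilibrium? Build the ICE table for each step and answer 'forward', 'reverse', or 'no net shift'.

Q₀ = 4.7874e+04 vs Keq = 32.45 ⇒ Q>K, reverse
Step 1:
                  G         M         J         D
  I          0.1217    0.6619    0.4392      2.12
  C          0.3609    0.3609    0.3609   -0.1203
  E          0.4826     1.023    0.8001         2
  solve Keq expr → x = -0.1203; check Q = 32.45
Then remove 0.05312 M of G.
Step 2:
                  G         M         J         D
  I          0.4295     1.023    0.8001         2
  C         0.02584   0.02584   0.02584 -0.008614
  E          0.4554     1.049     0.826     1.991
  solve Keq expr → x = -0.008614; check Q = 32.45

Direction: reverse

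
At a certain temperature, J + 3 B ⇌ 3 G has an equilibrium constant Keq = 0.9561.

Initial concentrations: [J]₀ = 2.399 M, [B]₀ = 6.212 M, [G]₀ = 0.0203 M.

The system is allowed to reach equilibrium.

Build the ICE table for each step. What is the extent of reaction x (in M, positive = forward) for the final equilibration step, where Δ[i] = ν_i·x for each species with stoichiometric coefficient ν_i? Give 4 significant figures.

Q₀ = 1.4547e-08 vs Keq = 0.9561 ⇒ Q<K, forward
Step 1:
                  J         B         G
  I           2.399     6.212    0.0203
  C          -1.073    -3.219     3.219
  E           1.326     2.993     3.239
  solve Keq expr → x = 1.073; check Q = 0.9561

x = 1.073 M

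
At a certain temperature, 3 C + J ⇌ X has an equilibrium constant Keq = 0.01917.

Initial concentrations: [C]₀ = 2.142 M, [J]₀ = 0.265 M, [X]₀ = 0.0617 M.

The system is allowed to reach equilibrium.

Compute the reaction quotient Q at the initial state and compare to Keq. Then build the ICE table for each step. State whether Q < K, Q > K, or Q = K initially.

Q₀ = 0.02369; Q > K (proceeds reverse)

Q₀ = 0.02369 vs Keq = 0.01917 ⇒ Q>K, reverse
Step 1:
                   C          J          X
  init         2.142      0.265     0.0617
  Δ           0.0251   0.008366  -0.008366
  eq           2.167     0.2734    0.05333
  solve Keq expr → x = -0.008366; check Q = 0.01917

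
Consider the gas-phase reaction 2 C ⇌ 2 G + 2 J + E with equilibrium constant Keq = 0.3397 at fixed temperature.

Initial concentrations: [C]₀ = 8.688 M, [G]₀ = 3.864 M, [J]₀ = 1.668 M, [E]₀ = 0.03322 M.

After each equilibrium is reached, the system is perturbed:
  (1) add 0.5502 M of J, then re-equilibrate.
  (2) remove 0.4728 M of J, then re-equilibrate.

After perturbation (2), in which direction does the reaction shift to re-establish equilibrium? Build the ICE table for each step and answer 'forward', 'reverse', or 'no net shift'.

Direction: forward

Q₀ = 0.01828 vs Keq = 0.3397 ⇒ Q<K, forward
Step 1:
                   C          G          J          E
  Initial      8.688      3.864      1.668    0.03322
  Change     -0.4689     0.4689     0.4689     0.2345
  Equil        8.219      4.333      2.137     0.2677
  solve Keq expr → x = 0.2345; check Q = 0.3397
Then add 0.5502 M of J.
Step 2:
                   C          G          J          E
  Initial      8.219      4.333      2.687     0.2677
  Change      0.1271    -0.1271    -0.1271   -0.06355
  Equil        8.346      4.206       2.56     0.2041
  solve Keq expr → x = -0.06355; check Q = 0.3397
Then remove 0.4728 M of J.
Step 3:
                   C          G          J          E
  Initial      8.346      4.206      2.087     0.2041
  Change     -0.1069     0.1069     0.1069    0.05344
  Equil        8.239      4.313      2.194     0.2576
  solve Keq expr → x = 0.05344; check Q = 0.3397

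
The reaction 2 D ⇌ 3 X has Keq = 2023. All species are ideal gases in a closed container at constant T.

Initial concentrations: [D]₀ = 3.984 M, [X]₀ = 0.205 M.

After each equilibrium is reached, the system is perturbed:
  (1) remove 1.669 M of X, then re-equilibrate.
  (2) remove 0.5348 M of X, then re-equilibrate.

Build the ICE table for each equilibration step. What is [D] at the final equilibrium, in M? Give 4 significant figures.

Q₀ = 5.4278e-04 vs Keq = 2023 ⇒ Q<K, forward
Step 1:
                  D         X
  I           3.984     0.205
  C           -3.68     5.519
  E          0.3045     5.724
  solve Keq expr → x = 1.84; check Q = 2023
Then remove 1.669 M of X.
Step 2:
                  D         X
  I          0.3045     4.055
  C         -0.1116    0.1674
  E          0.1929     4.223
  solve Keq expr → x = 0.05579; check Q = 2023
Then remove 0.5348 M of X.
Step 3:
                  D         X
  I          0.1929     3.688
  C        -0.03235   0.04852
  E          0.1606     3.736
  solve Keq expr → x = 0.01617; check Q = 2023

[D]_eq = 0.1606 M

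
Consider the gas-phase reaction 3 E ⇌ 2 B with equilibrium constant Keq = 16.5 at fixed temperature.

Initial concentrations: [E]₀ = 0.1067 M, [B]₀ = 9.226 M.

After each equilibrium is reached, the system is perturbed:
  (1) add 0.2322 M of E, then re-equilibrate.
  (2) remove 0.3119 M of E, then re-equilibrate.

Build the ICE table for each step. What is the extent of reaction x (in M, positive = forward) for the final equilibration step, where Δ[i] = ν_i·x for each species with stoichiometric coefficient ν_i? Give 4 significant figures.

Q₀ = 7.0070e+04 vs Keq = 16.5 ⇒ Q>K, reverse
Step 1:
                  E         B
  I          0.1067     9.226
  C           1.494   -0.9963
  E           1.601      8.23
  solve Keq expr → x = -0.4981; check Q = 16.5
Then add 0.2322 M of E.
Step 2:
                  E         B
  I           1.833      8.23
  C         -0.2138    0.1425
  E            1.62     8.372
  solve Keq expr → x = 0.07126; check Q = 16.5
Then remove 0.3119 M of E.
Step 3:
                  E         B
  I           1.308     8.372
  C          0.2871   -0.1914
  E           1.595     8.181
  solve Keq expr → x = -0.09571; check Q = 16.5

x = -0.09571 M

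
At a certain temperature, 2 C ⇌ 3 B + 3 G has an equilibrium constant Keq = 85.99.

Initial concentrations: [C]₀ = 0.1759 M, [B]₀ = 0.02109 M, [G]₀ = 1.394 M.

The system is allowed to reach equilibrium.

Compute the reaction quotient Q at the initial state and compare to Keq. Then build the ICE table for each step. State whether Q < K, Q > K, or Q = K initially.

Q₀ = 8.2127e-04; Q < K (proceeds forward)

Q₀ = 8.2127e-04 vs Keq = 85.99 ⇒ Q<K, forward
Step 1:
                  C         B         G
  I          0.1759   0.02109     1.394
  C         -0.1491    0.2236    0.2236
  E         0.02685    0.2447     1.618
  solve Keq expr → x = 0.07453; check Q = 85.99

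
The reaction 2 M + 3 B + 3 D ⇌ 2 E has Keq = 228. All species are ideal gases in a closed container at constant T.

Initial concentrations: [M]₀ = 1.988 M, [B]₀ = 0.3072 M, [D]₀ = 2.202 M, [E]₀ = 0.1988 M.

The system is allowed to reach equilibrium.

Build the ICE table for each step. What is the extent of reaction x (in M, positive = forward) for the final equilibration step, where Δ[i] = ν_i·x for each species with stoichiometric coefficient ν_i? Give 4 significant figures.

x = 0.0923 M

Q₀ = 0.03231 vs Keq = 228 ⇒ Q<K, forward
Step 1:
                   M          B          D          E
  I            1.988     0.3072      2.202     0.1988
  C          -0.1846    -0.2769    -0.2769     0.1846
  E            1.803    0.03029      1.925     0.3834
  solve Keq expr → x = 0.0923; check Q = 228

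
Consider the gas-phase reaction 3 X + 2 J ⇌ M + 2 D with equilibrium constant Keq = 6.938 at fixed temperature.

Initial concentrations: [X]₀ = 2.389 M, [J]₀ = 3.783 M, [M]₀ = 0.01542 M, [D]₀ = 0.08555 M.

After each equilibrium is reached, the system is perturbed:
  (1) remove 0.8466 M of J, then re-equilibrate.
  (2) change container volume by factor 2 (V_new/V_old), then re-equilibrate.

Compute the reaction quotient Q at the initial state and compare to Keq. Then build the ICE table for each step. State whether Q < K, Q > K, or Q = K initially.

Q₀ = 5.7837e-07; Q < K (proceeds forward)

Q₀ = 5.7837e-07 vs Keq = 6.938 ⇒ Q<K, forward
Step 1:
                  X         J         M         D
  Initial     2.389     3.783   0.01542   0.08555
  Change     -2.056    -1.371    0.6854     1.371
  Equil      0.3327     2.412    0.7009     1.456
  solve Keq expr → x = 0.6854; check Q = 6.938
Then remove 0.8466 M of J.
Step 2:
                  X         J         M         D
  Initial    0.3327     1.566    0.7009     1.456
  Change    0.08397   0.05598  -0.02799  -0.05598
  Equil      0.4167     1.622    0.6729       1.4
  solve Keq expr → x = -0.02799; check Q = 6.938
Then change container volume by factor 2 (V_new/V_old).
Step 3:
                  X         J         M         D
  Initial    0.2083    0.8108    0.3364    0.7002
  Change    0.08285   0.05524  -0.02762  -0.05524
  Equil      0.2912     0.866    0.3088     0.645
  solve Keq expr → x = -0.02762; check Q = 6.938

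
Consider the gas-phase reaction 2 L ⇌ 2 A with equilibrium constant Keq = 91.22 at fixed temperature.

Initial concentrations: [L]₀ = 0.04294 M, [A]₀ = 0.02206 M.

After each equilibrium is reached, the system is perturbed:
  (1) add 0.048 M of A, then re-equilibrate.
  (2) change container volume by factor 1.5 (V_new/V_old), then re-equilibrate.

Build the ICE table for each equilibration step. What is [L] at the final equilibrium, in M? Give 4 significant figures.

[L]_eq = 0.00714 M

Q₀ = 0.2639 vs Keq = 91.22 ⇒ Q<K, forward
Step 1:
                    L           A
  init        0.04294     0.02206
  Δ          -0.03678     0.03678
  eq         0.006161     0.05884
  solve Keq expr → x = 0.01839; check Q = 91.22
Then add 0.048 M of A.
Step 2:
                    L           A
  init       0.006161      0.1068
  Δ          0.004549   -0.004549
  eq          0.01071      0.1023
  solve Keq expr → x = -0.002275; check Q = 91.22
Then change container volume by factor 1.5 (V_new/V_old).
Step 3:
                    L           A
  init        0.00714     0.06819
  Δ                 0           0
  eq          0.00714     0.06819
  solve Keq expr → x = 0; check Q = 91.22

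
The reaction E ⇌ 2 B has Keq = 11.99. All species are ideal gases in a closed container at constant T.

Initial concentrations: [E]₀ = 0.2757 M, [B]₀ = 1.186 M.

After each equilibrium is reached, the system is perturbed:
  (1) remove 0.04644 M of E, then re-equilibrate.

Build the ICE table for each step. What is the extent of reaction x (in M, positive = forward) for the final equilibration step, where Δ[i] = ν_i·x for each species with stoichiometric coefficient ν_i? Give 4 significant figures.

x = -0.03183 M

Q₀ = 5.102 vs Keq = 11.99 ⇒ Q<K, forward
Step 1:
                  E         B
  Initial    0.2757     1.186
  Change    -0.1106    0.2211
  Equil      0.1651     1.407
  solve Keq expr → x = 0.1106; check Q = 11.99
Then remove 0.04644 M of E.
Step 2:
                  E         B
  Initial    0.1187     1.407
  Change    0.03183  -0.06367
  Equil      0.1505     1.343
  solve Keq expr → x = -0.03183; check Q = 11.99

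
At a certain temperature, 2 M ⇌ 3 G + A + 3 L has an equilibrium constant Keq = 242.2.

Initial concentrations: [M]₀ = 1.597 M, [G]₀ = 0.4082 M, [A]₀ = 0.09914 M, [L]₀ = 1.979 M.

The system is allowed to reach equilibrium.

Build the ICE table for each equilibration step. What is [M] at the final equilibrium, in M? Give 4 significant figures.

Q₀ = 0.02049 vs Keq = 242.2 ⇒ Q<K, forward
Step 1:
                  M         G         A         L
  Initial     1.597    0.4082   0.09914     1.979
  Change    -0.9086     1.363    0.4543     1.363
  Equil      0.6884     1.771    0.5535     3.342
  solve Keq expr → x = 0.4543; check Q = 242.2

[M]_eq = 0.6884 M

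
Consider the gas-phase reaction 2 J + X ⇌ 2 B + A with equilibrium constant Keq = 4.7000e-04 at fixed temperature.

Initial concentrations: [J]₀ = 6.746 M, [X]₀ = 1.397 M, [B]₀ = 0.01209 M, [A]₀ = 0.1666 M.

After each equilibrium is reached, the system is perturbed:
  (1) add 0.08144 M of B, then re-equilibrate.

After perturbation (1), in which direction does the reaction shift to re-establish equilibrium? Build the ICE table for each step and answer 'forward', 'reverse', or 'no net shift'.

Q₀ = 3.8304e-07 vs Keq = 4.7000e-04 ⇒ Q<K, forward
Step 1:
                   J          X          B          A
  init         6.746      1.397    0.01209     0.1666
  Δ          -0.2738    -0.1369     0.2738     0.1369
  eq           6.472       1.26     0.2859     0.3035
  solve Keq expr → x = 0.1369; check Q = 4.7000e-04
Then add 0.08144 M of B.
Step 2:
                   J          X          B          A
  init         6.472       1.26     0.3673     0.3035
  Δ          0.05984    0.02992   -0.05984   -0.02992
  eq           6.532       1.29     0.3075     0.2736
  solve Keq expr → x = -0.02992; check Q = 4.7000e-04

Direction: reverse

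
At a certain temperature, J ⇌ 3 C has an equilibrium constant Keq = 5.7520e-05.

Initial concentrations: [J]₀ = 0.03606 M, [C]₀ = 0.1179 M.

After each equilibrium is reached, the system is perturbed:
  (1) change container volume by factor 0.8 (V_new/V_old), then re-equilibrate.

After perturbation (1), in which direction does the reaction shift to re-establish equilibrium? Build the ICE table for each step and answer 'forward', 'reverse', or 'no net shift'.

Q₀ = 0.04545 vs Keq = 5.7520e-05 ⇒ Q>K, reverse
Step 1:
                   J          C
  I          0.03606     0.1179
  C            0.034     -0.102
  E          0.07006    0.01591
  solve Keq expr → x = -0.034; check Q = 5.7520e-05
Then change container volume by factor 0.8 (V_new/V_old).
Step 2:
                   J          C
  I          0.08757    0.01989
  C       8.9706e-04  -0.002691
  E          0.08847     0.0172
  solve Keq expr → x = -8.9706e-04; check Q = 5.7520e-05

Direction: reverse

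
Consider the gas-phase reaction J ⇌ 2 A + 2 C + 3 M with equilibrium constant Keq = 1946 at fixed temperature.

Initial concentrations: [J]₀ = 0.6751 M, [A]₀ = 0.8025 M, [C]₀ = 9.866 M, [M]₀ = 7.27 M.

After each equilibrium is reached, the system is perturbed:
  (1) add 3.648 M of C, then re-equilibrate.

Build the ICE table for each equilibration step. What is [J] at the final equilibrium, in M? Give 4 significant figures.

[J]_eq = 0.9719 M

Q₀ = 3.5679e+04 vs Keq = 1946 ⇒ Q>K, reverse
Step 1:
                    J           A           C           M
  init         0.6751      0.8025       9.866        7.27
  Δ            0.2627     -0.5254     -0.5254     -0.7881
  eq           0.9378      0.2771       9.341       6.482
  solve Keq expr → x = -0.2627; check Q = 1946
Then add 3.648 M of C.
Step 2:
                    J           A           C           M
  init         0.9378      0.2771       12.99       6.482
  Δ           0.03412    -0.06824    -0.06824     -0.1024
  eq           0.9719      0.2089       12.92        6.38
  solve Keq expr → x = -0.03412; check Q = 1946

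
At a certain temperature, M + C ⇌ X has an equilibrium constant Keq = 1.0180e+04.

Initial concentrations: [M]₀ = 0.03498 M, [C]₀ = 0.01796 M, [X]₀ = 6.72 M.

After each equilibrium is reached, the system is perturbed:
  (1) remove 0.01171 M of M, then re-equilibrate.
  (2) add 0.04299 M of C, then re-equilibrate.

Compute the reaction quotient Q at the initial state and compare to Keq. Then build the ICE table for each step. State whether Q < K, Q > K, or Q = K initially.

Q₀ = 1.0697e+04 vs Keq = 1.0180e+04 ⇒ Q>K, reverse
Step 1:
                    M           C           X
  init        0.03498     0.01796        6.72
  Δ        5.9436e-04  5.9436e-04 -5.9436e-04
  eq          0.03557     0.01855       6.719
  solve Keq expr → x = -5.9436e-04; check Q = 1.0180e+04
Then remove 0.01171 M of M.
Step 2:
                    M           C           X
  init        0.02386     0.01855       6.719
  Δ           0.00461     0.00461    -0.00461
  eq          0.02847     0.02316       6.715
  solve Keq expr → x = -0.00461; check Q = 1.0180e+04
Then add 0.04299 M of C.
Step 3:
                    M           C           X
  init        0.02847     0.06615       6.715
  Δ          -0.01544    -0.01544     0.01544
  eq          0.01304     0.05072        6.73
  solve Keq expr → x = 0.01544; check Q = 1.0180e+04

Q₀ = 1.0697e+04; Q > K (proceeds reverse)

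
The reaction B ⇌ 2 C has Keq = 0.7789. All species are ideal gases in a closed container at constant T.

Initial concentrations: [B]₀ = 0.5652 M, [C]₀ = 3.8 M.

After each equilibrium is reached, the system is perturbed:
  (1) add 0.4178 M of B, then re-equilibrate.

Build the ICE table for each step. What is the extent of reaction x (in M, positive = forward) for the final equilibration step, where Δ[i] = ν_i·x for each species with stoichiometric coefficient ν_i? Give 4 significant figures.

x = 0.05591 M

Q₀ = 25.55 vs Keq = 0.7789 ⇒ Q>K, reverse
Step 1:
                   B          C
  init        0.5652        3.8
  Δ            1.298     -2.595
  eq           1.863      1.205
  solve Keq expr → x = -1.298; check Q = 0.7789
Then add 0.4178 M of B.
Step 2:
                   B          C
  init         2.281      1.205
  Δ         -0.05591     0.1118
  eq           2.225      1.316
  solve Keq expr → x = 0.05591; check Q = 0.7789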